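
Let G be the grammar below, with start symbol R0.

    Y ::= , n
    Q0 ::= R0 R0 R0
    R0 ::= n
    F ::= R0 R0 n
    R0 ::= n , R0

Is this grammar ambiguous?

Unambiguous

(Q0, F, Y are unreachable from R0, so their rules don't affect L(R0).) The reachable grammar is A → atom sep A | atom. Each atom is followed by either the separator (recurse) or end-of-string (stop) — no choice point.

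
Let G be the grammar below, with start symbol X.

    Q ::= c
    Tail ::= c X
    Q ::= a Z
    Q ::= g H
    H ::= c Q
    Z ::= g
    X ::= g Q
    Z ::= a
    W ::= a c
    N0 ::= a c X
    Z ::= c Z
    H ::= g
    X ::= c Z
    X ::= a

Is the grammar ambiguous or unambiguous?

Unambiguous

(Tail, W, N0 are unreachable from X, so their rules don't affect L(X).) Each reachable nonterminal has at most one production per leading terminal, and all productions are right-linear; the derivation is determined token-by-token.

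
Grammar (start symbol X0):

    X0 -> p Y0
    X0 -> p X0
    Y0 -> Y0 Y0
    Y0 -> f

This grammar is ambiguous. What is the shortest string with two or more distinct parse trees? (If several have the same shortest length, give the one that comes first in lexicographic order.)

p f f f

length 2: no string has ≥2 trees
length 3: no string has ≥2 trees
length 4: p f f f has 2 parse trees

Two derivations of p f f f:
  X0 ⇒ p Y0 ⇒ p Y0 Y0 ⇒ p Y0 Y0 Y0 ⇒ p f Y0 Y0 ⇒ p f f Y0 ⇒ p f f f
  X0 ⇒ p Y0 ⇒ p Y0 Y0 ⇒ p f Y0 ⇒ p f Y0 Y0 ⇒ p f f Y0 ⇒ p f f f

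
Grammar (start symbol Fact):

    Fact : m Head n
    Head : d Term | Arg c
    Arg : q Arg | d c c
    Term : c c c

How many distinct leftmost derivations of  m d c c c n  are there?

Parse trees for m d c c c n:
  [Fact m [Head d [Term c c c]] n]
  [Fact m [Head [Arg d c c] c] n]

2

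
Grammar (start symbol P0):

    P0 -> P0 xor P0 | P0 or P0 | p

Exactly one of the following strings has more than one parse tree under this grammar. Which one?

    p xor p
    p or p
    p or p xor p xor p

p xor p: 1 tree
p or p: 1 tree
p or p xor p xor p: 5 trees

p or p xor p xor p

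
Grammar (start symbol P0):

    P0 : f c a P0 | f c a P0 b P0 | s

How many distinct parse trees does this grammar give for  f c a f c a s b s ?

2

Parse trees for f c a f c a s b s:
  [P0 f c a [P0 f c a [P0 s] b [P0 s]]]
  [P0 f c a [P0 f c a [P0 s]] b [P0 s]]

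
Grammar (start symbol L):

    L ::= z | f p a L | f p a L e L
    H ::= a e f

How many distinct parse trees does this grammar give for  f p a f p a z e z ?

Parse trees for f p a f p a z e z:
  [L f p a [L f p a [L z] e [L z]]]
  [L f p a [L f p a [L z]] e [L z]]

2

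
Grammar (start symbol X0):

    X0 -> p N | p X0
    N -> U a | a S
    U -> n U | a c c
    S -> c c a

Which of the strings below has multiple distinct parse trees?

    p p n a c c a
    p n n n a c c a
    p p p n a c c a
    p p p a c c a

p p p a c c a

p p n a c c a: 1 tree
p n n n a c c a: 1 tree
p p p n a c c a: 1 tree
p p p a c c a: 2 trees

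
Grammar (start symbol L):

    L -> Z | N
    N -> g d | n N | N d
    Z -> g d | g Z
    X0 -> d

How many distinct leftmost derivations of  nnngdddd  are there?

20

Parse trees for nnngdddd (showing first 6 of 20):
  [L [N n [N n [N n [N [N [N [N g d] d] d] d]]]]]
  [L [N n [N n [N [N n [N [N [N g d] d] d]] d]]]]
  [L [N n [N n [N [N [N n [N [N g d] d]] d] d]]]]
  [L [N n [N n [N [N [N [N n [N g d]] d] d] d]]]]
  [L [N n [N [N n [N n [N [N [N g d] d] d]]] d]]]
  [L [N n [N [N n [N [N n [N [N g d] d]] d]] d]]]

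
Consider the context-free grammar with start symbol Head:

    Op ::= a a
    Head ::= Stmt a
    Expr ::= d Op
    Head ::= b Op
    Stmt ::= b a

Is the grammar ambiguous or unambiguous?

Ambiguous

Witness: b a a

Derivation 1: Head ⇒ Stmt a ⇒ b a a
Derivation 2: Head ⇒ b Op ⇒ b a a

Two distinct leftmost derivations for the same string.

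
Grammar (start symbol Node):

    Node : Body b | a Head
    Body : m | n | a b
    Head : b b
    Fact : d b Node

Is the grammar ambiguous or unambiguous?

Ambiguous

Witness: a b b

Derivation 1: Node ⇒ Body b ⇒ a b b
Derivation 2: Node ⇒ a Head ⇒ a b b

Two distinct leftmost derivations for the same string.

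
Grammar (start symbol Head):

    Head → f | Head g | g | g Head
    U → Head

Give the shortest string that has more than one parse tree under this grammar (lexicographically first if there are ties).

length 1: no string has ≥2 trees
length 2: g g has 2 parse trees

Two derivations of g g:
  Head ⇒ Head g ⇒ g g
  Head ⇒ g Head ⇒ g g

g g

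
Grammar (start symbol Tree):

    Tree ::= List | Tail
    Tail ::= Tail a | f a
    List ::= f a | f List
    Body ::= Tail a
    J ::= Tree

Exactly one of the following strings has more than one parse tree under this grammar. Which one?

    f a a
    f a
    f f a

f a

f a a: 1 tree
f a: 2 trees
f f a: 1 tree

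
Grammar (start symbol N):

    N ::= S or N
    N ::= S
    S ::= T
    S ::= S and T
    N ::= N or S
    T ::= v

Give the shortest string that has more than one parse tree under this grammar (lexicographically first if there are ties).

length 1: no string has ≥2 trees
length 3: v or v has 2 parse trees

Two derivations of v or v:
  N ⇒ S or N ⇒ T or N ⇒ v or N ⇒ v or S ⇒ v or T ⇒ v or v
  N ⇒ N or S ⇒ S or S ⇒ T or S ⇒ v or S ⇒ v or T ⇒ v or v

v or v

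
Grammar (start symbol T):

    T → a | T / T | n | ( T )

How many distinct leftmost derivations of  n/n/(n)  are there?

2

Parse trees for n/n/(n):
  [T [T n] / [T [T n] / [T ( [T n] )]]]
  [T [T [T n] / [T n]] / [T ( [T n] )]]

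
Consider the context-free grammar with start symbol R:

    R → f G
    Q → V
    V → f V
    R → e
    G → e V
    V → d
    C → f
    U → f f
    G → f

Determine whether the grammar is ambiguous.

Unambiguous

Only R, G, V are reachable from R; ignoring the rest: Each reachable nonterminal has at most one production per leading terminal, and all productions are right-linear; the derivation is determined token-by-token.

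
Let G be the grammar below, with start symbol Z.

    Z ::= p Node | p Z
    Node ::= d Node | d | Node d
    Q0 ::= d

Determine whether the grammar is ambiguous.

Witness: p d d

Derivation 1: Z ⇒ p Node ⇒ p d Node ⇒ p d d
Derivation 2: Z ⇒ p Node ⇒ p Node d ⇒ p d d

Two distinct leftmost derivations for the same string.

Ambiguous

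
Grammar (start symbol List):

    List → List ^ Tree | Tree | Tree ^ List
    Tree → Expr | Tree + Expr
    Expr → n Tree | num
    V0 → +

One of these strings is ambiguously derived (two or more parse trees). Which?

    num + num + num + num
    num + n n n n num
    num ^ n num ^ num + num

num + num + num + num: 1 tree
num + n n n n num: 1 tree
num ^ n num ^ num + num: 4 trees

num ^ n num ^ num + num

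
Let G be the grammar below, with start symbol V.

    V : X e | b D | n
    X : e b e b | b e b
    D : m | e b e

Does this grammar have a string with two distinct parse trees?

Ambiguous

Witness: b e b e

Derivation 1: V ⇒ X e ⇒ b e b e
Derivation 2: V ⇒ b D ⇒ b e b e

Two distinct leftmost derivations for the same string.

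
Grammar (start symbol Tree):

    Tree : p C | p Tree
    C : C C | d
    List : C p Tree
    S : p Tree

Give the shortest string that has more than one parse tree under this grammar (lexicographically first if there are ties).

p d d d

length 2: no string has ≥2 trees
length 3: no string has ≥2 trees
length 4: p d d d has 2 parse trees

Two derivations of p d d d:
  Tree ⇒ p C ⇒ p C C ⇒ p C C C ⇒ p d C C ⇒ p d d C ⇒ p d d d
  Tree ⇒ p C ⇒ p C C ⇒ p d C ⇒ p d C C ⇒ p d d C ⇒ p d d d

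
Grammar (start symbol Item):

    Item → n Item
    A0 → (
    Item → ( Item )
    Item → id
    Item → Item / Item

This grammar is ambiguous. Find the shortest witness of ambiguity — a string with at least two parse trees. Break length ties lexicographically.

n id / id

length 1: no string has ≥2 trees
length 2: no string has ≥2 trees
length 3: no string has ≥2 trees
length 4: n id / id has 2 parse trees

Two derivations of n id / id:
  Item ⇒ n Item ⇒ n Item / Item ⇒ n id / Item ⇒ n id / id
  Item ⇒ Item / Item ⇒ n Item / Item ⇒ n id / Item ⇒ n id / id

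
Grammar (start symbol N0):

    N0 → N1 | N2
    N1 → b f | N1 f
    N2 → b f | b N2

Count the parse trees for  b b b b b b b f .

1

Parse trees for b b b b b b b f:
  [N0 [N2 b [N2 b [N2 b [N2 b [N2 b [N2 b [N2 b f]]]]]]]]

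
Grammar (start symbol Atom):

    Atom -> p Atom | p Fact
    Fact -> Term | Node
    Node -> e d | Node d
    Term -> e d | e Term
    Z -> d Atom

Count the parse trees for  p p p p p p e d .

Parse trees for p p p p p p e d:
  [Atom p [Atom p [Atom p [Atom p [Atom p [Atom p [Fact [Term e d]]]]]]]]
  [Atom p [Atom p [Atom p [Atom p [Atom p [Atom p [Fact [Node e d]]]]]]]]

2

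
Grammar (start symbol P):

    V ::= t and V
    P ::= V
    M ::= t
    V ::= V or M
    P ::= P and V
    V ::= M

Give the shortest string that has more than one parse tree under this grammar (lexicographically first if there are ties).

length 1: no string has ≥2 trees
length 3: t and t has 2 parse trees

Two derivations of t and t:
  P ⇒ V ⇒ t and V ⇒ t and M ⇒ t and t
  P ⇒ P and V ⇒ V and V ⇒ M and V ⇒ t and V ⇒ t and M ⇒ t and t

t and t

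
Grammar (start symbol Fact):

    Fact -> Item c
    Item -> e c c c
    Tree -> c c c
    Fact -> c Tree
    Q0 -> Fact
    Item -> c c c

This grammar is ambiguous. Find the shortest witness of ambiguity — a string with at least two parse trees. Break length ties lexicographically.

c c c c

length 4: c c c c has 2 parse trees

Two derivations of c c c c:
  Fact ⇒ Item c ⇒ c c c c
  Fact ⇒ c Tree ⇒ c c c c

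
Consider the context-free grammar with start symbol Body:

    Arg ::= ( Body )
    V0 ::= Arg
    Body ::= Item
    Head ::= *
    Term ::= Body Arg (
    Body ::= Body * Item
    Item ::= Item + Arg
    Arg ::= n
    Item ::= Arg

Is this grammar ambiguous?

(V0, Head, Term are unreachable from Body, so their rules don't affect L(Body).) The grammar is stratified — Body handles '*' (left-recursive), Item handles '+', Arg atoms. Each operator has a fixed associativity and precedence level, so every string has one parse.

Unambiguous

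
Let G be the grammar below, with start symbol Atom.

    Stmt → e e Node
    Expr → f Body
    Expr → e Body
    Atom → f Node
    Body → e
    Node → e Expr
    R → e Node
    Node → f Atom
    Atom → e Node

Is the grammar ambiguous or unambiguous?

Unambiguous

(R, Stmt are unreachable from Atom, so their rules don't affect L(Atom).) Each reachable nonterminal has at most one production per leading terminal, and all productions are right-linear; the derivation is determined token-by-token.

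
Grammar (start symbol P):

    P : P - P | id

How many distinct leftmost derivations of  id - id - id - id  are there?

5

Parse trees for id - id - id - id:
  [P [P id] - [P [P id] - [P [P id] - [P id]]]]
  [P [P id] - [P [P [P id] - [P id]] - [P id]]]
  [P [P [P id] - [P id]] - [P [P id] - [P id]]]
  [P [P [P id] - [P [P id] - [P id]]] - [P id]]
  [P [P [P [P id] - [P id]] - [P id]] - [P id]]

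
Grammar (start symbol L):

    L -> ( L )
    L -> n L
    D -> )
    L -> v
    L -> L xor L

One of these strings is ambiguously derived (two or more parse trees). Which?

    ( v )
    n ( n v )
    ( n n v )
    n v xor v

n v xor v

( v ): 1 tree
n ( n v ): 1 tree
( n n v ): 1 tree
n v xor v: 2 trees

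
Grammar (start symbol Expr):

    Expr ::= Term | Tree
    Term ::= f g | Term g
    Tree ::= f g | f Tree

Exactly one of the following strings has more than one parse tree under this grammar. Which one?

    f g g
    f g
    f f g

f g g: 1 tree
f g: 2 trees
f f g: 1 tree

f g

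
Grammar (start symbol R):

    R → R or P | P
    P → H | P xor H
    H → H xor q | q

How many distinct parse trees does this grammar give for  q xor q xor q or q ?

4

Parse trees for q xor q xor q or q:
  [R [R [P [H [H [H q] xor q] xor q]]] or [P [H q]]]
  [R [R [P [P [H q]] xor [H [H q] xor q]]] or [P [H q]]]
  [R [R [P [P [H [H q] xor q]] xor [H q]]] or [P [H q]]]
  [R [R [P [P [P [H q]] xor [H q]] xor [H q]]] or [P [H q]]]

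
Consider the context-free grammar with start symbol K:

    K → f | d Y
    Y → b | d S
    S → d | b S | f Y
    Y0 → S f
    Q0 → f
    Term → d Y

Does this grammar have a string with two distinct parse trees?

Only K, Y, S are reachable from K; ignoring the rest: Each reachable nonterminal has at most one production per leading terminal, and all productions are right-linear; the derivation is determined token-by-token.

Unambiguous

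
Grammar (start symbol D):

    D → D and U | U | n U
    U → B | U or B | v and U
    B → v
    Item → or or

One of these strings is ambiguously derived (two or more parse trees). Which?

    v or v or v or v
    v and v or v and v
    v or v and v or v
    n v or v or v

v and v or v and v

v or v or v or v: 1 tree
v and v or v and v: 3 trees
v or v and v or v: 1 tree
n v or v or v: 1 tree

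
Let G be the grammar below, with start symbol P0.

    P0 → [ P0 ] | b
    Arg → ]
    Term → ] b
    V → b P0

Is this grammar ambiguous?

(Arg, Term, V are unreachable from P0, so their rules don't affect L(P0).) Each string is a nest of matched brackets around a single atom. An opening bracket forces the recursive rule; an atom forces the base rule.

Unambiguous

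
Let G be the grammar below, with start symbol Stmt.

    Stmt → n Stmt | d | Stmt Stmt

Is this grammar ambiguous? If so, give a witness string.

Witness: d d d

Derivation 1: Stmt ⇒ Stmt Stmt ⇒ d Stmt ⇒ d Stmt Stmt ⇒ d d Stmt ⇒ d d d
Derivation 2: Stmt ⇒ Stmt Stmt ⇒ Stmt Stmt Stmt ⇒ d Stmt Stmt ⇒ d d Stmt ⇒ d d d

Two distinct leftmost derivations for the same string.

Ambiguous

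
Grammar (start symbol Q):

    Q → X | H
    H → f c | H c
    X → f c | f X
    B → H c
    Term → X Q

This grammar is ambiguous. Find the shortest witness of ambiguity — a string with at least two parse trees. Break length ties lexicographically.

length 2: f c has 2 parse trees

Two derivations of f c:
  Q ⇒ X ⇒ f c
  Q ⇒ H ⇒ f c

f c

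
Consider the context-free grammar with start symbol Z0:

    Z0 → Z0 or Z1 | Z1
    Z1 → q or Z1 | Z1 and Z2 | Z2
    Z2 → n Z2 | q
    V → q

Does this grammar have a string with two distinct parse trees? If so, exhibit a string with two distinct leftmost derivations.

Witness: q or q

Derivation 1: Z0 ⇒ Z0 or Z1 ⇒ Z1 or Z1 ⇒ Z2 or Z1 ⇒ q or Z1 ⇒ q or Z2 ⇒ q or q
Derivation 2: Z0 ⇒ Z1 ⇒ q or Z1 ⇒ q or Z2 ⇒ q or q

Two distinct leftmost derivations for the same string.

Ambiguous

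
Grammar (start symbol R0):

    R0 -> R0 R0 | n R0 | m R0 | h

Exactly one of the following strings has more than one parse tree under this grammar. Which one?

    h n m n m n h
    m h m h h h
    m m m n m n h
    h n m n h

m h m h h h

h n m n m n h: 1 tree
m h m h h h: 23 trees
m m m n m n h: 1 tree
h n m n h: 1 tree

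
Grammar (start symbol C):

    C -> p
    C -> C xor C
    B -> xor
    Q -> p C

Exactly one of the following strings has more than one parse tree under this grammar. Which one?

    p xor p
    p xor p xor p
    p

p xor p: 1 tree
p xor p xor p: 2 trees
p: 1 tree

p xor p xor p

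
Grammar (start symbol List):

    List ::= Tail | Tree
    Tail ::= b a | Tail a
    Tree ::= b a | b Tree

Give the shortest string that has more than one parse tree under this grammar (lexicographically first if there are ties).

length 2: b a has 2 parse trees

Two derivations of b a:
  List ⇒ Tail ⇒ b a
  List ⇒ Tree ⇒ b a

b a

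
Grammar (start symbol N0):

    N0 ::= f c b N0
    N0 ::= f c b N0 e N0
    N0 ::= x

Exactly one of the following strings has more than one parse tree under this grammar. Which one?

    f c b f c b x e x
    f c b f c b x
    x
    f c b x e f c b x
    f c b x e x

f c b f c b x e x: 2 trees
f c b f c b x: 1 tree
x: 1 tree
f c b x e f c b x: 1 tree
f c b x e x: 1 tree

f c b f c b x e x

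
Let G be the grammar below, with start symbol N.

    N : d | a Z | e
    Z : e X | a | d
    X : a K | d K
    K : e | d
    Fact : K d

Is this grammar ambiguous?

Only N, Z, X, K are reachable from N; ignoring the rest: Restricted to the reachable nonterminals, every rule has the form A → t or A → t B, and no two rules for the same A share a first terminal. The grammar encodes a DFA — one run per string.

Unambiguous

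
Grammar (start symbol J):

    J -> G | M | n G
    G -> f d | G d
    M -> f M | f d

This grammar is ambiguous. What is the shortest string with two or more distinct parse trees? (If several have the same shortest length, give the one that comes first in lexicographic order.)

length 2: f d has 2 parse trees

Two derivations of f d:
  J ⇒ G ⇒ f d
  J ⇒ M ⇒ f d

f d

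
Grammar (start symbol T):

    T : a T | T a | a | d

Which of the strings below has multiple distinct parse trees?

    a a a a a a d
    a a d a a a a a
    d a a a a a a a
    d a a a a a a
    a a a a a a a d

a a d a a a a a

a a a a a a d: 1 tree
a a d a a a a a: 21 trees
d a a a a a a a: 1 tree
d a a a a a a: 1 tree
a a a a a a a d: 1 tree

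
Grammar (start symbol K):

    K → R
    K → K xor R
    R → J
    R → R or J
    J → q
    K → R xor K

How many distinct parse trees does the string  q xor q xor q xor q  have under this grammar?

Parse trees for q xor q xor q xor q:
  [K [K [K [K [R [J q]]] xor [R [J q]]] xor [R [J q]]] xor [R [J q]]]
  [K [K [K [R [J q]] xor [K [R [J q]]]] xor [R [J q]]] xor [R [J q]]]
  [K [K [R [J q]] xor [K [K [R [J q]]] xor [R [J q]]]] xor [R [J q]]]
  [K [K [R [J q]] xor [K [R [J q]] xor [K [R [J q]]]]] xor [R [J q]]]
  [K [R [J q]] xor [K [K [K [R [J q]]] xor [R [J q]]] xor [R [J q]]]]
  [K [R [J q]] xor [K [K [R [J q]] xor [K [R [J q]]]] xor [R [J q]]]]
  [K [R [J q]] xor [K [R [J q]] xor [K [K [R [J q]]] xor [R [J q]]]]]
  [K [R [J q]] xor [K [R [J q]] xor [K [R [J q]] xor [K [R [J q]]]]]]

8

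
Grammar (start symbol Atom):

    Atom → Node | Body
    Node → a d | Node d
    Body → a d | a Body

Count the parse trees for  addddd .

1

Parse trees for addddd:
  [Atom [Node [Node [Node [Node [Node a d] d] d] d] d]]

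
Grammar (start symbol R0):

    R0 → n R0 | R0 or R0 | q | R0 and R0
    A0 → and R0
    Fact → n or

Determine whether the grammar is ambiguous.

Ambiguous

Witness: n q and q

Derivation 1: R0 ⇒ n R0 ⇒ n R0 and R0 ⇒ n q and R0 ⇒ n q and q
Derivation 2: R0 ⇒ R0 and R0 ⇒ n R0 and R0 ⇒ n q and R0 ⇒ n q and q

Two distinct leftmost derivations for the same string.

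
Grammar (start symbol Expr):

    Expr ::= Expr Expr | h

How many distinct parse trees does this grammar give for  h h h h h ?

Parse trees for h h h h h (showing first 6 of 14):
  [Expr [Expr h] [Expr [Expr h] [Expr [Expr h] [Expr [Expr h] [Expr h]]]]]
  [Expr [Expr h] [Expr [Expr h] [Expr [Expr [Expr h] [Expr h]] [Expr h]]]]
  [Expr [Expr h] [Expr [Expr [Expr h] [Expr h]] [Expr [Expr h] [Expr h]]]]
  [Expr [Expr h] [Expr [Expr [Expr h] [Expr [Expr h] [Expr h]]] [Expr h]]]
  [Expr [Expr h] [Expr [Expr [Expr [Expr h] [Expr h]] [Expr h]] [Expr h]]]
  [Expr [Expr [Expr h] [Expr h]] [Expr [Expr h] [Expr [Expr h] [Expr h]]]]

14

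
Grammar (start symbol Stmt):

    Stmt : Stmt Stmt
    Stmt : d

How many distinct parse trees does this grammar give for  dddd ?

Parse trees for dddd:
  [Stmt [Stmt d] [Stmt [Stmt d] [Stmt [Stmt d] [Stmt d]]]]
  [Stmt [Stmt d] [Stmt [Stmt [Stmt d] [Stmt d]] [Stmt d]]]
  [Stmt [Stmt [Stmt d] [Stmt d]] [Stmt [Stmt d] [Stmt d]]]
  [Stmt [Stmt [Stmt d] [Stmt [Stmt d] [Stmt d]]] [Stmt d]]
  [Stmt [Stmt [Stmt [Stmt d] [Stmt d]] [Stmt d]] [Stmt d]]

5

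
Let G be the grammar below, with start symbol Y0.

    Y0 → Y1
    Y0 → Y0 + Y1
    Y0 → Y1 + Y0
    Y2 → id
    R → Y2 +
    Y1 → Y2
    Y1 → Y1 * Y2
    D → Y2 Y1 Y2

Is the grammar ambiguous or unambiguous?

Witness: id + id

Derivation 1: Y0 ⇒ Y0 + Y1 ⇒ Y1 + Y1 ⇒ Y2 + Y1 ⇒ id + Y1 ⇒ id + Y2 ⇒ id + id
Derivation 2: Y0 ⇒ Y1 + Y0 ⇒ Y2 + Y0 ⇒ id + Y0 ⇒ id + Y1 ⇒ id + Y2 ⇒ id + id

Two distinct leftmost derivations for the same string.

Ambiguous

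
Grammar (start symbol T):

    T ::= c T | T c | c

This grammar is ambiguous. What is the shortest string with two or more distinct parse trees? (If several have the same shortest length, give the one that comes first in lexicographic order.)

c c

length 1: no string has ≥2 trees
length 2: c c has 2 parse trees

Two derivations of c c:
  T ⇒ c T ⇒ c c
  T ⇒ T c ⇒ c c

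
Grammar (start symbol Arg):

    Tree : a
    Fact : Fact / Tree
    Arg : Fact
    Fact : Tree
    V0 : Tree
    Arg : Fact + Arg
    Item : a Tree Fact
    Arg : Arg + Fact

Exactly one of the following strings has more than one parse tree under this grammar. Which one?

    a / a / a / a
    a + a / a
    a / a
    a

a / a / a / a: 1 tree
a + a / a: 2 trees
a / a: 1 tree
a: 1 tree

a + a / a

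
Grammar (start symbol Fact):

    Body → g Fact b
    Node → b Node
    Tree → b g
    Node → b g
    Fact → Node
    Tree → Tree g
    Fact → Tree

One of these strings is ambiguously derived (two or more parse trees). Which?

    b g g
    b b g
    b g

b g g: 1 tree
b b g: 1 tree
b g: 2 trees

b g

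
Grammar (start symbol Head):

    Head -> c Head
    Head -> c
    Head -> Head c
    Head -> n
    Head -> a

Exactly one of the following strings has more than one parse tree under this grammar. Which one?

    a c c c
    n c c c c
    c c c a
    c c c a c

c c c a c

a c c c: 1 tree
n c c c c: 1 tree
c c c a: 1 tree
c c c a c: 4 trees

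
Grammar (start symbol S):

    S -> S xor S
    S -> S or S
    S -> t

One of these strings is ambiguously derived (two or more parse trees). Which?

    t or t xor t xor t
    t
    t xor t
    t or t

t or t xor t xor t

t or t xor t xor t: 5 trees
t: 1 tree
t xor t: 1 tree
t or t: 1 tree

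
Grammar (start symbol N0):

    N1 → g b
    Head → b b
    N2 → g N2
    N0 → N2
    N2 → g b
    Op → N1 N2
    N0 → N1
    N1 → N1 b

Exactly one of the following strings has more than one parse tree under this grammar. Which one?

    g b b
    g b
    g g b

g b

g b b: 1 tree
g b: 2 trees
g g b: 1 tree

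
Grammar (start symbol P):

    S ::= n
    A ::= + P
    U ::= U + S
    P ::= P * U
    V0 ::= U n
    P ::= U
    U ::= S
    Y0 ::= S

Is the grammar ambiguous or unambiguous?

Unambiguous

(Y0, V0, A are unreachable from P, so their rules don't affect L(P).) This is a standard precedence ladder (P over U over S), with each level left-recursive on its own operator ('*' at P, '+' at U). That structure is LR(1), hence unambiguous.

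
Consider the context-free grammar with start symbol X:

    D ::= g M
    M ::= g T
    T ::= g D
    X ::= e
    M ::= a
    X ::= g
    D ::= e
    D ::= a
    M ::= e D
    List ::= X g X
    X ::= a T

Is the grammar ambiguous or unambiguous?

Unambiguous

Only X, T, D, M are reachable from X; ignoring the rest: Each reachable nonterminal has at most one production per leading terminal, and all productions are right-linear; the derivation is determined token-by-token.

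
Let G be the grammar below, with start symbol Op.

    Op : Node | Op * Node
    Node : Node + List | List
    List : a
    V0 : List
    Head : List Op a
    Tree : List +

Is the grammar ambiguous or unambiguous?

Unambiguous

(V0, Head, Tree are unreachable from Op, so their rules don't affect L(Op).) The grammar is stratified — Op handles '*' (left-recursive), Node handles '+', List atoms. Each operator has a fixed associativity and precedence level, so every string has one parse.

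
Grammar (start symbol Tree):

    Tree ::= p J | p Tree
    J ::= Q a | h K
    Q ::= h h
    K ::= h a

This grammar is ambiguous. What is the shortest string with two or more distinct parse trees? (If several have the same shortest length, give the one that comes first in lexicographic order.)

p h h a

length 4: p h h a has 2 parse trees

Two derivations of p h h a:
  Tree ⇒ p J ⇒ p Q a ⇒ p h h a
  Tree ⇒ p J ⇒ p h K ⇒ p h h a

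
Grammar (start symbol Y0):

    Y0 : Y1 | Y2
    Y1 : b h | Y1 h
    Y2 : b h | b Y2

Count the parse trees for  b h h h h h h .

Parse trees for b h h h h h h:
  [Y0 [Y1 [Y1 [Y1 [Y1 [Y1 [Y1 b h] h] h] h] h] h]]

1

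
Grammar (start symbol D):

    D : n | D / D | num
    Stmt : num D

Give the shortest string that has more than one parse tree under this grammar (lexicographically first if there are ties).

n / n / n

length 1: no string has ≥2 trees
length 3: no string has ≥2 trees
length 5: n / n / n has 2 parse trees

Two derivations of n / n / n:
  D ⇒ D / D ⇒ n / D ⇒ n / D / D ⇒ n / n / D ⇒ n / n / n
  D ⇒ D / D ⇒ D / D / D ⇒ n / D / D ⇒ n / n / D ⇒ n / n / n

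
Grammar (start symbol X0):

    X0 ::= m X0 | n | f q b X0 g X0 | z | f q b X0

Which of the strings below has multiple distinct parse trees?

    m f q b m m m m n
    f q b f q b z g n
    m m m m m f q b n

m f q b m m m m n: 1 tree
f q b f q b z g n: 2 trees
m m m m m f q b n: 1 tree

f q b f q b z g n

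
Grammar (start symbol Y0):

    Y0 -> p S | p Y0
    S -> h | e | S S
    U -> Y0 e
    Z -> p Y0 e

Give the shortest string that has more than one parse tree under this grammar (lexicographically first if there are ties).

p e e e

length 2: no string has ≥2 trees
length 3: no string has ≥2 trees
length 4: p e e e has 2 parse trees

Two derivations of p e e e:
  Y0 ⇒ p S ⇒ p S S ⇒ p e S ⇒ p e S S ⇒ p e e S ⇒ p e e e
  Y0 ⇒ p S ⇒ p S S ⇒ p S S S ⇒ p e S S ⇒ p e e S ⇒ p e e e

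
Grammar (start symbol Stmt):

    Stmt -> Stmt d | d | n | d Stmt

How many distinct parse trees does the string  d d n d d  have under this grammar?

Parse trees for d d n d d:
  [Stmt [Stmt [Stmt d [Stmt d [Stmt n]]] d] d]
  [Stmt [Stmt d [Stmt [Stmt d [Stmt n]] d]] d]
  [Stmt [Stmt d [Stmt d [Stmt [Stmt n] d]]] d]
  [Stmt d [Stmt [Stmt [Stmt d [Stmt n]] d] d]]
  [Stmt d [Stmt [Stmt d [Stmt [Stmt n] d]] d]]
  [Stmt d [Stmt d [Stmt [Stmt [Stmt n] d] d]]]

6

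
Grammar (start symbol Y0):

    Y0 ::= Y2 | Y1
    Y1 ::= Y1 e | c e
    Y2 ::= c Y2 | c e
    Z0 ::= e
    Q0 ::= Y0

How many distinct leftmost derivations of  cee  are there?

1

Parse trees for cee:
  [Y0 [Y1 [Y1 c e] e]]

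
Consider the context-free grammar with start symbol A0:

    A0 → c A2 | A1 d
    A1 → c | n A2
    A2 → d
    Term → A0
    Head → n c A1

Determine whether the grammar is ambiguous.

Ambiguous

Witness: c d

Derivation 1: A0 ⇒ c A2 ⇒ c d
Derivation 2: A0 ⇒ A1 d ⇒ c d

Two distinct leftmost derivations for the same string.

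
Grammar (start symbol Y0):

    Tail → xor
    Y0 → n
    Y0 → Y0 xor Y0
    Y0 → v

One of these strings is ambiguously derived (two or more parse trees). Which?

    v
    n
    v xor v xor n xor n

v xor v xor n xor n

v: 1 tree
n: 1 tree
v xor v xor n xor n: 5 trees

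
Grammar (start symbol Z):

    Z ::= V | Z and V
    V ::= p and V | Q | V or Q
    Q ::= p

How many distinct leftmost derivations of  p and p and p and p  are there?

Parse trees for p and p and p and p:
  [Z [V p and [V p and [V p and [V [Q p]]]]]]
  [Z [Z [V [Q p]]] and [V p and [V p and [V [Q p]]]]]
  [Z [Z [V p and [V [Q p]]]] and [V p and [V [Q p]]]]
  [Z [Z [Z [V [Q p]]] and [V [Q p]]] and [V p and [V [Q p]]]]
  [Z [Z [V p and [V p and [V [Q p]]]]] and [V [Q p]]]
  [Z [Z [Z [V [Q p]]] and [V p and [V [Q p]]]] and [V [Q p]]]
  [Z [Z [Z [V p and [V [Q p]]]] and [V [Q p]]] and [V [Q p]]]
  [Z [Z [Z [Z [V [Q p]]] and [V [Q p]]] and [V [Q p]]] and [V [Q p]]]

8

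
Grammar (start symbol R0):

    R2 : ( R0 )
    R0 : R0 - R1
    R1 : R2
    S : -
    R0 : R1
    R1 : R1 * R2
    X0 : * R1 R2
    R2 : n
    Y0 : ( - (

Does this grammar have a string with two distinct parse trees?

Only R0, R1, R2 are reachable from R0; ignoring the rest: The grammar is stratified — R0 handles '-' (left-recursive), R1 handles '*', R2 atoms. Each operator has a fixed associativity and precedence level, so every string has one parse.

Unambiguous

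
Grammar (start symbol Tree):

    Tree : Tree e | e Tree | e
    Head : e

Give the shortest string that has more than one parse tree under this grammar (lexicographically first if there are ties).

length 1: no string has ≥2 trees
length 2: e e has 2 parse trees

Two derivations of e e:
  Tree ⇒ Tree e ⇒ e e
  Tree ⇒ e Tree ⇒ e e

e e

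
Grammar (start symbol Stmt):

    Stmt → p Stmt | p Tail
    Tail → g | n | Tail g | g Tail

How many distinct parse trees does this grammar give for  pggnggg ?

Parse trees for pggnggg (showing first 6 of 10):
  [Stmt p [Tail [Tail [Tail [Tail g [Tail g [Tail n]]] g] g] g]]
  [Stmt p [Tail [Tail [Tail g [Tail [Tail g [Tail n]] g]] g] g]]
  [Stmt p [Tail [Tail [Tail g [Tail g [Tail [Tail n] g]]] g] g]]
  [Stmt p [Tail [Tail g [Tail [Tail [Tail g [Tail n]] g] g]] g]]
  [Stmt p [Tail [Tail g [Tail [Tail g [Tail [Tail n] g]] g]] g]]
  [Stmt p [Tail [Tail g [Tail g [Tail [Tail [Tail n] g] g]]] g]]

10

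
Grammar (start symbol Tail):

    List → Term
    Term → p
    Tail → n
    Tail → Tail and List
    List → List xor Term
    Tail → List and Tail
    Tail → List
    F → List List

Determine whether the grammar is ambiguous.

Witness: p and p

Derivation 1: Tail ⇒ Tail and List ⇒ List and List ⇒ Term and List ⇒ p and List ⇒ p and Term ⇒ p and p
Derivation 2: Tail ⇒ List and Tail ⇒ Term and Tail ⇒ p and Tail ⇒ p and List ⇒ p and Term ⇒ p and p

Two distinct leftmost derivations for the same string.

Ambiguous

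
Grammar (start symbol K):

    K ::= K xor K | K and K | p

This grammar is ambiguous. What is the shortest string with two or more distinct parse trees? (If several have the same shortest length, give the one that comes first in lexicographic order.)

p and p and p

length 1: no string has ≥2 trees
length 3: no string has ≥2 trees
length 5: p and p and p has 2 parse trees

Two derivations of p and p and p:
  K ⇒ K and K ⇒ K and K and K ⇒ p and K and K ⇒ p and p and K ⇒ p and p and p
  K ⇒ K and K ⇒ p and K ⇒ p and K and K ⇒ p and p and K ⇒ p and p and p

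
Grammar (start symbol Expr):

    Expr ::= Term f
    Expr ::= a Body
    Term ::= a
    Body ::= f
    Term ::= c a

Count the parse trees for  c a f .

1

Parse trees for c a f:
  [Expr [Term c a] f]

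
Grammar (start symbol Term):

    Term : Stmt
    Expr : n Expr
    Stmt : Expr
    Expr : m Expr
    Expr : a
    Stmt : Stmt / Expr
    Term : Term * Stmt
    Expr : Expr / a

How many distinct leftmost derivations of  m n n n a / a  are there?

6

Parse trees for m n n n a / a:
  [Term [Stmt [Expr m [Expr n [Expr n [Expr n [Expr [Expr a] / a]]]]]]]
  [Term [Stmt [Expr m [Expr n [Expr n [Expr [Expr n [Expr a]] / a]]]]]]
  [Term [Stmt [Expr m [Expr n [Expr [Expr n [Expr n [Expr a]]] / a]]]]]
  [Term [Stmt [Expr m [Expr [Expr n [Expr n [Expr n [Expr a]]]] / a]]]]
  [Term [Stmt [Expr [Expr m [Expr n [Expr n [Expr n [Expr a]]]]] / a]]]
  [Term [Stmt [Stmt [Expr m [Expr n [Expr n [Expr n [Expr a]]]]]] / [Expr a]]]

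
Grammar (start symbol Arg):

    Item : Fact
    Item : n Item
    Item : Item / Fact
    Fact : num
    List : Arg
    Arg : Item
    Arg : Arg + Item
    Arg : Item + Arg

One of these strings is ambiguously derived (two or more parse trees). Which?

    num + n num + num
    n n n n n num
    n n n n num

num + n num + num

num + n num + num: 4 trees
n n n n n num: 1 tree
n n n n num: 1 tree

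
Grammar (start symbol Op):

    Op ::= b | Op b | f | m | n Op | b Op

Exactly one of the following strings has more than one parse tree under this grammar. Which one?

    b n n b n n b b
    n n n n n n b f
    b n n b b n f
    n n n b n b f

b n n b n n b b

b n n b n n b b: 8 trees
n n n n n n b f: 1 tree
b n n b b n f: 1 tree
n n n b n b f: 1 tree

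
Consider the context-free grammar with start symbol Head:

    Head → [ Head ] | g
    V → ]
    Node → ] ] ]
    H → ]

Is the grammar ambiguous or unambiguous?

Unambiguous

Only Head is reachable from Head; ignoring the rest: Each string is a nest of matched brackets around a single atom. An opening bracket forces the recursive rule; an atom forces the base rule.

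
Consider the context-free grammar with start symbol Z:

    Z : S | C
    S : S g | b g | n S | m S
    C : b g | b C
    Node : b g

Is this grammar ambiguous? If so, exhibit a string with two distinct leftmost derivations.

Witness: b g

Derivation 1: Z ⇒ S ⇒ b g
Derivation 2: Z ⇒ C ⇒ b g

Two distinct leftmost derivations for the same string.

Ambiguous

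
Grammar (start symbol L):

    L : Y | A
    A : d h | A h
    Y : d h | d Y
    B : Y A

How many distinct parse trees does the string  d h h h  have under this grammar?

Parse trees for d h h h:
  [L [A [A [A d h] h] h]]

1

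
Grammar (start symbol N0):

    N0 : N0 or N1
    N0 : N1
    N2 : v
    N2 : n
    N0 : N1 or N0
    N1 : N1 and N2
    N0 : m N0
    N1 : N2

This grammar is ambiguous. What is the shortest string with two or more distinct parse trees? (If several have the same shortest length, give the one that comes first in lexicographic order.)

length 1: no string has ≥2 trees
length 2: no string has ≥2 trees
length 3: n or n has 2 parse trees

Two derivations of n or n:
  N0 ⇒ N0 or N1 ⇒ N1 or N1 ⇒ N2 or N1 ⇒ n or N1 ⇒ n or N2 ⇒ n or n
  N0 ⇒ N1 or N0 ⇒ N2 or N0 ⇒ n or N0 ⇒ n or N1 ⇒ n or N2 ⇒ n or n

n or n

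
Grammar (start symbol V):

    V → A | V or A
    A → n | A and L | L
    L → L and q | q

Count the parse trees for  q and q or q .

2

Parse trees for q and q or q:
  [V [V [A [A [L q]] and [L q]]] or [A [L q]]]
  [V [V [A [L [L q] and q]]] or [A [L q]]]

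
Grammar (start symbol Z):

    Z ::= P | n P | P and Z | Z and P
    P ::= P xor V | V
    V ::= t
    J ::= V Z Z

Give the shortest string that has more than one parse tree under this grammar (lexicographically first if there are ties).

length 1: no string has ≥2 trees
length 2: no string has ≥2 trees
length 3: t and t has 2 parse trees

Two derivations of t and t:
  Z ⇒ P and Z ⇒ V and Z ⇒ t and Z ⇒ t and P ⇒ t and V ⇒ t and t
  Z ⇒ Z and P ⇒ P and P ⇒ V and P ⇒ t and P ⇒ t and V ⇒ t and t

t and t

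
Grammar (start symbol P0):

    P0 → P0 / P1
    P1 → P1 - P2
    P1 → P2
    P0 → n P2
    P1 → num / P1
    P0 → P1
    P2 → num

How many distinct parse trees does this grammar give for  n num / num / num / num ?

Parse trees for n num / num / num / num:
  [P0 [P0 n [P2 num]] / [P1 num / [P1 num / [P1 [P2 num]]]]]
  [P0 [P0 [P0 n [P2 num]] / [P1 [P2 num]]] / [P1 num / [P1 [P2 num]]]]
  [P0 [P0 [P0 n [P2 num]] / [P1 num / [P1 [P2 num]]]] / [P1 [P2 num]]]
  [P0 [P0 [P0 [P0 n [P2 num]] / [P1 [P2 num]]] / [P1 [P2 num]]] / [P1 [P2 num]]]

4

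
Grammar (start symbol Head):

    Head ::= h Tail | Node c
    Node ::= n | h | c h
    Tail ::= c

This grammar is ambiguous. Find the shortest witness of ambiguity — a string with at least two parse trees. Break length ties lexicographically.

h c

length 2: h c has 2 parse trees

Two derivations of h c:
  Head ⇒ h Tail ⇒ h c
  Head ⇒ Node c ⇒ h c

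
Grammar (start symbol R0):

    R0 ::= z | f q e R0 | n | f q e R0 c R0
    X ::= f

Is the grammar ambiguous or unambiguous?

Ambiguous

Witness: f q e f q e n c n

Derivation 1: R0 ⇒ f q e R0 ⇒ f q e f q e R0 c R0 ⇒ f q e f q e n c R0 ⇒ f q e f q e n c n
Derivation 2: R0 ⇒ f q e R0 c R0 ⇒ f q e f q e R0 c R0 ⇒ f q e f q e n c R0 ⇒ f q e f q e n c n

Two distinct leftmost derivations for the same string.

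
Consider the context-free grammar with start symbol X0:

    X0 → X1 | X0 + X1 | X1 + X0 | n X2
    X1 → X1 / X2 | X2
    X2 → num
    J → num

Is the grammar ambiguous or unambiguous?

Witness: num + num

Derivation 1: X0 ⇒ X0 + X1 ⇒ X1 + X1 ⇒ X2 + X1 ⇒ num + X1 ⇒ num + X2 ⇒ num + num
Derivation 2: X0 ⇒ X1 + X0 ⇒ X2 + X0 ⇒ num + X0 ⇒ num + X1 ⇒ num + X2 ⇒ num + num

Two distinct leftmost derivations for the same string.

Ambiguous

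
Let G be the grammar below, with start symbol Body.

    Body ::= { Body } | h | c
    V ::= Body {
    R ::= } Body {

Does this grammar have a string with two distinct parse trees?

Only Body is reachable from Body; ignoring the rest: Each string is a nest of matched brackets around a single atom. An opening bracket forces the recursive rule; an atom forces the base rule.

Unambiguous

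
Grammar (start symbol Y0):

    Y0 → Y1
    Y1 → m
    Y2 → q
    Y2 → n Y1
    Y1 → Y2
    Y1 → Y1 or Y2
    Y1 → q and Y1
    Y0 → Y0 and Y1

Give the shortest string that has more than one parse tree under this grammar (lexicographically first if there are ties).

length 1: no string has ≥2 trees
length 2: no string has ≥2 trees
length 3: q and m has 2 parse trees

Two derivations of q and m:
  Y0 ⇒ Y1 ⇒ q and Y1 ⇒ q and m
  Y0 ⇒ Y0 and Y1 ⇒ Y1 and Y1 ⇒ Y2 and Y1 ⇒ q and Y1 ⇒ q and m

q and m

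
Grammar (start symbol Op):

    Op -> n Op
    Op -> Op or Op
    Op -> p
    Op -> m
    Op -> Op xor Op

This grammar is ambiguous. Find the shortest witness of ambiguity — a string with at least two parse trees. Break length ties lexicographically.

length 1: no string has ≥2 trees
length 2: no string has ≥2 trees
length 3: no string has ≥2 trees
length 4: n m or m has 2 parse trees

Two derivations of n m or m:
  Op ⇒ n Op ⇒ n Op or Op ⇒ n m or Op ⇒ n m or m
  Op ⇒ Op or Op ⇒ n Op or Op ⇒ n m or Op ⇒ n m or m

n m or m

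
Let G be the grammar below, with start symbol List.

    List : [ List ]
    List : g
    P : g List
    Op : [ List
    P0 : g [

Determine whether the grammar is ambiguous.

Unambiguous

Only List is reachable from List; ignoring the rest: L(List) is { openⁿ atom closeⁿ : n ≥ 0 }. The bracket depth fixes n, and the derivation is forced at every step.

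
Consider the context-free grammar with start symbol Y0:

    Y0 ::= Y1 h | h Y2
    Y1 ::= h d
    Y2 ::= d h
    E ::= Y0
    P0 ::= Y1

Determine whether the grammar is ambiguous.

Ambiguous

Witness: h d h

Derivation 1: Y0 ⇒ Y1 h ⇒ h d h
Derivation 2: Y0 ⇒ h Y2 ⇒ h d h

Two distinct leftmost derivations for the same string.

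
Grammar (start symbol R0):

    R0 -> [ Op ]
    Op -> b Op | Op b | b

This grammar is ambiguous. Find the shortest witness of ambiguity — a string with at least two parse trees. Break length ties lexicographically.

length 3: no string has ≥2 trees
length 4: [ b b ] has 2 parse trees

Two derivations of [ b b ]:
  R0 ⇒ [ Op ] ⇒ [ b Op ] ⇒ [ b b ]
  R0 ⇒ [ Op ] ⇒ [ Op b ] ⇒ [ b b ]

[ b b ]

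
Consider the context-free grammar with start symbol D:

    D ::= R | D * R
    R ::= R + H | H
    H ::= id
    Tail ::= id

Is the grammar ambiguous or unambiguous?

Unambiguous

Only D, R, H are reachable from D; ignoring the rest: D → D * R | R  ;  R → R + H | H  — a left-associative chain with H at the bottom. Each string factors uniquely by precedence.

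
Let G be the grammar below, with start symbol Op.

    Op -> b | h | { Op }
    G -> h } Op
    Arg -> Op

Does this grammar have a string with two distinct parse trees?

Only Op is reachable from Op; ignoring the rest: Each string is a nest of matched brackets around a single atom. An opening bracket forces the recursive rule; an atom forces the base rule.

Unambiguous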